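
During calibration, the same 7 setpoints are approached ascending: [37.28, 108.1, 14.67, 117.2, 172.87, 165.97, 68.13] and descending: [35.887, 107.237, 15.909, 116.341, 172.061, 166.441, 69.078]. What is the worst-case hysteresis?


|37.28 - 35.887| = 1.3930
|108.1 - 107.237| = 0.8630
|14.67 - 15.909| = 1.2390
|117.2 - 116.341| = 0.8590
|172.87 - 172.061| = 0.8090
|165.97 - 166.441| = 0.4710
|68.13 - 69.078| = 0.9480
hysteresis = max(diffs) = 1.3930

1.3930


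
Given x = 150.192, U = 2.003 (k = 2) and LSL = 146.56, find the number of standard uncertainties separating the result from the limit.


u = U / k = 2.003 / 2 = 1.0015
margin = |LSL - x| = |146.56 - 150.192| = 3.632
z = margin / u = 3.632 / 1.0015
z = 3.6266

3.6266


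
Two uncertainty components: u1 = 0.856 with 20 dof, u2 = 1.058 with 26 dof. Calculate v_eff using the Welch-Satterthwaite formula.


uc = sqrt(u1^2 + u2^2) = sqrt(0.856^2 + 1.058^2) = 1.3609188
v_eff = uc^4 / (u1^4/v1 + u2^4/v2)
= 1.3609188^4 / (0.856^4/20 + 1.058^4/26)
= 3.4302743 / 0.075036478
v_eff = 45.7148

45.7148


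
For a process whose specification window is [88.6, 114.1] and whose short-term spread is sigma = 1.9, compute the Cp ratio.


Cp = (USL - LSL) / (6 * sigma)
= (114.1 - 88.6) / (6 * 1.9)
= 25.5000 / 11.4000
= 2.2368

2.2368


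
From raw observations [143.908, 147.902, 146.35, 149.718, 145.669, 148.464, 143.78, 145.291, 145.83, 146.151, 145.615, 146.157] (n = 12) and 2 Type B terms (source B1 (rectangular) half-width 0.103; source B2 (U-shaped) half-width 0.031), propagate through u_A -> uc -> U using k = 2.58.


mean = (143.908 + 147.902 + 146.35 + 149.718 + 145.669 + 148.464 + 143.78 + 145.291 + 145.83 + 146.151 + 145.615 + 146.157) / 12 = 146.23625
s = sqrt(sum((x - mean)^2)/(n-1)) = 1.7348523
u_A = s / sqrt(n) = 1.7348523 / sqrt(12) = 0.50080872
u_B1 = 0.103 / sqrt(3) = 0.059467078
u_B2 = 0.031 / sqrt(2) = 0.02192031
uc = sqrt(0.50080872^2 + 0.059467078^2 + 0.02192031^2) = 0.50480314
U = k * uc = 2.58 * 0.50480314
U = 1.3024

1.3024


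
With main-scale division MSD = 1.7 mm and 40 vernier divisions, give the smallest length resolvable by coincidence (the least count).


LC = MSD / n_div
= 1.7 / 40
= 0.0425

0.0425


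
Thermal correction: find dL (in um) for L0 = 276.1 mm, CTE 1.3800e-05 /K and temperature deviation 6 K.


dL = L * alpha * dT
= 276.1 * 1.3800e-05 * 6
= 0.0228611 mm
dL_um = 0.0228611 * 1000 = 22.8611 um

22.8611


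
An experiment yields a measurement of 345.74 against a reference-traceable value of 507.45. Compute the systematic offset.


Systematic error = measured - true
= 345.74 - 507.45
= -161.7100

-161.7100


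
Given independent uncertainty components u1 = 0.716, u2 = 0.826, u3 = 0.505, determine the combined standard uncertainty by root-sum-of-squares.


uc = sqrt(0.716^2 + 0.826^2 + 0.505^2)
uc = sqrt(1.449957)
uc = 1.2041

1.2041


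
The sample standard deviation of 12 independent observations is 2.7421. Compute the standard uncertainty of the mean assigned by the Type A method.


u_A = s / sqrt(n)
u_A = 2.7421 / sqrt(12)
u_A = 2.7421 / 3.4641016
u_A = 0.7916

0.7916


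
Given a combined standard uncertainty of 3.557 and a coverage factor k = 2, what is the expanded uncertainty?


U = k * uc
U = 2 * 3.557
U = 7.1140

7.1140


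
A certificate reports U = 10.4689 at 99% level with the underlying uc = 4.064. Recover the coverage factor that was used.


k = U / uc
k = 10.4689 / 4.064
k = 2.576

2.576


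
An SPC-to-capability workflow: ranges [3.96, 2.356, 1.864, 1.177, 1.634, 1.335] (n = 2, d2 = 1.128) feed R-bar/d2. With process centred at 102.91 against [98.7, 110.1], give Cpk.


R_bar = (3.96 + 2.356 + 1.864 + 1.177 + 1.634 + 1.335) / 6 = 2.0543333
sigma = R_bar / d2 = 2.0543333 / 1.128 = 1.8212175
Cp = (USL - LSL)/(6*sigma) = (110.1 - 98.7)/(6*1.8212175) = 1.0433
Cpu = (110.1 - 102.91)/(3*1.8212175) = 1.3160
Cpl = (102.91 - 98.7)/(3*1.8212175) = 0.7705
Cpk = min(Cpu, Cpl) = 0.7705

0.7705


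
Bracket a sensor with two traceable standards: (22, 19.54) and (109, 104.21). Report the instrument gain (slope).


slope = (y2 - y1) / (x2 - x1)
= (104.21 - 19.54) / (109 - 22)
= 84.6700 / 87
= 0.9732

0.9732


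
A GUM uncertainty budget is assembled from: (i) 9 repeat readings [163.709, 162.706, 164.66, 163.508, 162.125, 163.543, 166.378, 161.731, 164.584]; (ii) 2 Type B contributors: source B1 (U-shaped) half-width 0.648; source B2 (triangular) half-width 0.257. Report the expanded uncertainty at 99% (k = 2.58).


mean = (163.709 + 162.706 + 164.66 + 163.508 + 162.125 + 163.543 + 166.378 + 161.731 + 164.584) / 9 = 163.6604444
s = sqrt(sum((x - mean)^2)/(n-1)) = 1.4260029
u_A = s / sqrt(n) = 1.4260029 / sqrt(9) = 0.4753343
u_B1 = 0.648 / sqrt(2) = 0.45820519
u_B2 = 0.257 / sqrt(6) = 0.10491981
uc = sqrt(0.4753343^2 + 0.45820519^2 + 0.10491981^2) = 0.66850794
U = k * uc = 2.58 * 0.66850794
U = 1.7248

1.7248


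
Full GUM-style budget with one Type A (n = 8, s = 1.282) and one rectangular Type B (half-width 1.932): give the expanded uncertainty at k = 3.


u_A = s / sqrt(n) = 1.282 / sqrt(8) = 0.45325545
u_B = half_width / sqrt(3) = 1.932 / sqrt(3) = 1.1154407
uc = sqrt(u_A^2 + u_B^2) = sqrt(0.45325545^2 + 1.1154407^2) = 1.2040135
U = k * uc = 3 * 1.2040135
U = 3.6120

3.6120


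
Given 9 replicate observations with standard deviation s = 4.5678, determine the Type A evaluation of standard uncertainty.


u_A = s / sqrt(n)
u_A = 4.5678 / sqrt(9)
u_A = 4.5678 / 3
u_A = 1.5226

1.5226


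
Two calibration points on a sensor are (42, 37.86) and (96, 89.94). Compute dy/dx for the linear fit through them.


slope = (y2 - y1) / (x2 - x1)
= (89.94 - 37.86) / (96 - 42)
= 52.0800 / 54
= 0.9644

0.9644


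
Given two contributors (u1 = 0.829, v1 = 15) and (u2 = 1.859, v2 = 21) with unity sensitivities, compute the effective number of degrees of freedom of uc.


uc = sqrt(u1^2 + u2^2) = sqrt(0.829^2 + 1.859^2) = 2.035466
v_eff = uc^4 / (u1^4/v1 + u2^4/v2)
= 2.035466^4 / (0.829^4/15 + 1.859^4/21)
= 17.165459 / 0.60020637
v_eff = 28.5993

28.5993


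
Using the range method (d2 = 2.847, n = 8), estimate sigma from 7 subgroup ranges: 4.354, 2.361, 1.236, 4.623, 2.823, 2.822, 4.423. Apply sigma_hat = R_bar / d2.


R_bar = (4.354 + 2.361 + 1.236 + 4.623 + 2.823 + 2.822 + 4.423) / 7
R_bar = 22.642 / 7 = 3.2345714
sigma_hat = R_bar / d2 = 3.2345714 / 2.847 = 1.1361

1.1361


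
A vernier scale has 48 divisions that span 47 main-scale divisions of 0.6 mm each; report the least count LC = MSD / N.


LC = MSD / n_div
= 0.6 / 48
= 0.0125

0.0125


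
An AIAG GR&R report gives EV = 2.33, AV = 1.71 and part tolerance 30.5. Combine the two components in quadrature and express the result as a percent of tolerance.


GRR = sqrt(EV^2 + AV^2) = sqrt(2.33^2 + 1.71^2) = 2.8901557
%GRR = GRR / tol * 100 = 2.8901557 / 30.5 * 100
%GRR = 9.4759

9.4759


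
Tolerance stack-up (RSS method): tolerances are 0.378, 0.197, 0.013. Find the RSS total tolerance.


RSS = sqrt(0.378^2 + 0.197^2 + 0.013^2)
= sqrt(0.181862)
= 0.4265

0.4265


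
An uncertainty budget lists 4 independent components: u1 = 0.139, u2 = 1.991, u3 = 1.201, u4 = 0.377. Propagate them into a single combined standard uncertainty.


uc = sqrt(0.139^2 + 1.991^2 + 1.201^2 + 0.377^2)
uc = sqrt(5.567932)
uc = 2.3596

2.3596


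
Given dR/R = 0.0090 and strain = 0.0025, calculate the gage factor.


GF = (dR/R) / epsilon
= 0.0090 / 0.0025
= 3.6000

3.6000


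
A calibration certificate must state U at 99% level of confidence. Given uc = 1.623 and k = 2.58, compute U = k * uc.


U = k * uc
U = 2.58 * 1.623
U = 4.1873

4.1873


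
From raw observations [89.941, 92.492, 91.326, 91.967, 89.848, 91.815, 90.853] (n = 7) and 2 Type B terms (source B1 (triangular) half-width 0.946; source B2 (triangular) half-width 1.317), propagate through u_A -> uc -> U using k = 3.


mean = (89.941 + 92.492 + 91.326 + 91.967 + 89.848 + 91.815 + 90.853) / 7 = 91.17742857
s = sqrt(sum((x - mean)^2)/(n-1)) = 1.0150108
u_A = s / sqrt(n) = 1.0150108 / sqrt(7) = 0.38363802
u_B1 = 0.946 / sqrt(6) = 0.38620288
u_B2 = 1.317 / sqrt(6) = 0.537663
uc = sqrt(0.38363802^2 + 0.38620288^2 + 0.537663^2) = 0.76512241
U = k * uc = 3 * 0.76512241
U = 2.2954

2.2954


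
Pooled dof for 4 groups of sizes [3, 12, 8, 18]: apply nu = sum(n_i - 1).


nu = sum_i (n_i - 1)
nu = ((3 - 1) + (12 - 1) + (8 - 1) + (18 - 1))
nu = 2 + 11 + 7 + 17
nu = 37

37


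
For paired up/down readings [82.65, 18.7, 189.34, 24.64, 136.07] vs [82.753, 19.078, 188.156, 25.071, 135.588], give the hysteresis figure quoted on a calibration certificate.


|82.65 - 82.753| = 0.1030
|18.7 - 19.078| = 0.3780
|189.34 - 188.156| = 1.1840
|24.64 - 25.071| = 0.4310
|136.07 - 135.588| = 0.4820
hysteresis = max(diffs) = 1.1840

1.1840


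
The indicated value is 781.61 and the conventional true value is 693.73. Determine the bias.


Systematic error = measured - true
= 781.61 - 693.73
= 87.8800

87.8800


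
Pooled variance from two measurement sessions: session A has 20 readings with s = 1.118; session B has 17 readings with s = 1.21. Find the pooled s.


s_p = sqrt(((n1-1)*s1^2 + (n2-1)*s2^2) / (n1+n2-2))
numerator = (20-1)*1.118^2 + (17-1)*1.21^2 = 23.748556 + 23.4256 = 47.174156
denominator = 20 + 17 - 2 = 35
s_p^2 = 47.174156 / 35 = 1.347833
s_p = sqrt(1.347833) = 1.1610

1.1610


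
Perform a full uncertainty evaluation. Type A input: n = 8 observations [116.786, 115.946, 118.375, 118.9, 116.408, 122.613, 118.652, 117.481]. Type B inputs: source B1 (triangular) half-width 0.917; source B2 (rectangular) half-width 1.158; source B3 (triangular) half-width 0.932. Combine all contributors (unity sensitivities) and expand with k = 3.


mean = (116.786 + 115.946 + 118.375 + 118.9 + 116.408 + 122.613 + 118.652 + 117.481) / 8 = 118.145125
s = sqrt(sum((x - mean)^2)/(n-1)) = 2.1038585
u_A = s / sqrt(n) = 2.1038585 / sqrt(8) = 0.74382631
u_B1 = 0.917 / sqrt(6) = 0.37436368
u_B2 = 1.158 / sqrt(3) = 0.66857161
u_B3 = 0.932 / sqrt(6) = 0.38048741
uc = sqrt(0.74382631^2 + 0.37436368^2 + 0.66857161^2 + 0.38048741^2) = 1.1336597
U = k * uc = 3 * 1.1336597
U = 3.4010

3.4010


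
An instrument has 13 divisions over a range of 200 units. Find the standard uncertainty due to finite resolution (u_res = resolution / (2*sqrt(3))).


resolution = range / divisions
resolution = 200 / 13 = 15.384615
u_res = resolution / (2*sqrt(3))
u_res = 15.384615 / 3.4641016
u_res = 4.4412

4.4412


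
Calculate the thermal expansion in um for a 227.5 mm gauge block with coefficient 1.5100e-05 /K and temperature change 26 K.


dL = L * alpha * dT
= 227.5 * 1.5100e-05 * 26
= 0.0893165 mm
dL_um = 0.0893165 * 1000 = 89.3165 um

89.3165


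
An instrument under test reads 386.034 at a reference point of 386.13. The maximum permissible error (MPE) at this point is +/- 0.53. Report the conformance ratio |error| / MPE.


e = indication - reference = 386.034 - 386.13 = -0.0960
|e| = 0.0960
ratio = |e| / MPE = 0.0960 / 0.53
ratio = 0.1811

0.1811


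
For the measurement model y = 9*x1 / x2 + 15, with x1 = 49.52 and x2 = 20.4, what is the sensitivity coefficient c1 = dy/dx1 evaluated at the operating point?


y = 9*x1 / x2 + 15
dy/dx1 = 9/x2
Evaluate at x2 = 20.4: c1 = 9 / 20.4
c1 = 0.4412

0.4412


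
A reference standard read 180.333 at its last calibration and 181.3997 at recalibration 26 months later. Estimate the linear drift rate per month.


rate = (v2 - v1) / months
= (181.3997 - 180.333) / 26
= 1.0667 / 26
= 0.0410

0.0410


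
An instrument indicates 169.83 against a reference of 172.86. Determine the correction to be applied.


Correction = standard - reading
= 172.86 - 169.83
= 3.0300

3.0300


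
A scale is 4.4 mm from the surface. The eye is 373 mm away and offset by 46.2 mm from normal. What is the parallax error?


error = h * offset / d
= 4.4 * 46.2 / 373
= 0.5450

0.5450


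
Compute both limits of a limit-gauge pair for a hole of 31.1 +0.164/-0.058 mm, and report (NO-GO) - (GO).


GO = nominal - lower_tol (smallest hole = maximum material condition)
GO = 31.1 - 0.058 = 31.042
NO-GO = nominal + upper_tol (largest hole = least material condition)
NO-GO = 31.1 + 0.164 = 31.264
spread = NO-GO - GO = 31.264 - 31.042 = 0.2220

0.2220


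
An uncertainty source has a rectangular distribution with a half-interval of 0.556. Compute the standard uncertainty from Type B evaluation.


u_B = half_width / sqrt(3)
u_B = 0.556 / 1.7320508
u_B = 0.3210

0.3210


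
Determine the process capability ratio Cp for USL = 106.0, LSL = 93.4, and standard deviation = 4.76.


Cp = (USL - LSL) / (6 * sigma)
= (106.0 - 93.4) / (6 * 4.76)
= 12.6000 / 28.5600
= 0.4412

0.4412


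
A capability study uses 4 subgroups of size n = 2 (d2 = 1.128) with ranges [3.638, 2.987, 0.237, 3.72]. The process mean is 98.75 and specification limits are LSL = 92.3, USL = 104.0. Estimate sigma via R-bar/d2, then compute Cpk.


R_bar = (3.638 + 2.987 + 0.237 + 3.72) / 4 = 2.6455
sigma = R_bar / d2 = 2.6455 / 1.128 = 2.3453014
Cp = (USL - LSL)/(6*sigma) = (104.0 - 92.3)/(6*2.3453014) = 0.8314
Cpu = (104.0 - 98.75)/(3*2.3453014) = 0.7462
Cpl = (98.75 - 92.3)/(3*2.3453014) = 0.9167
Cpk = min(Cpu, Cpl) = 0.7462

0.7462


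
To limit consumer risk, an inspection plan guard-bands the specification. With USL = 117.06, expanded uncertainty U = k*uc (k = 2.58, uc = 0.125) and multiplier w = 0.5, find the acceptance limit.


U = k * uc = 2.58 * 0.125 = 0.3225
guard band g = w * U = 0.5 * 0.3225 = 0.16125
AL = USL - g = 117.06 - 0.16125
AL = 116.8988

116.8988


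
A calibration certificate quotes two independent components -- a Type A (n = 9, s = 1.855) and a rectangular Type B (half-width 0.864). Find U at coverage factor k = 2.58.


u_A = s / sqrt(n) = 1.855 / sqrt(9) = 0.61833333
u_B = half_width / sqrt(3) = 0.864 / sqrt(3) = 0.49883063
uc = sqrt(u_A^2 + u_B^2) = sqrt(0.61833333^2 + 0.49883063^2) = 0.79446089
U = k * uc = 2.58 * 0.79446089
U = 2.0497

2.0497


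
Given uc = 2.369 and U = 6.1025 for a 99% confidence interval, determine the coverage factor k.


k = U / uc
k = 6.1025 / 2.369
k = 2.576

2.576


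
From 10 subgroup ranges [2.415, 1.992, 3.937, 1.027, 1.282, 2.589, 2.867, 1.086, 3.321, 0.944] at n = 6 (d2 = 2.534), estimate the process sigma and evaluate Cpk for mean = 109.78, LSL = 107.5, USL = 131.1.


R_bar = (2.415 + 1.992 + 3.937 + 1.027 + 1.282 + 2.589 + 2.867 + 1.086 + 3.321 + 0.944) / 10 = 2.146
sigma = R_bar / d2 = 2.146 / 2.534 = 0.8468824
Cp = (USL - LSL)/(6*sigma) = (131.1 - 107.5)/(6*0.8468824) = 4.6445
Cpu = (131.1 - 109.78)/(3*0.8468824) = 8.3916
Cpl = (109.78 - 107.5)/(3*0.8468824) = 0.8974
Cpk = min(Cpu, Cpl) = 0.8974

0.8974


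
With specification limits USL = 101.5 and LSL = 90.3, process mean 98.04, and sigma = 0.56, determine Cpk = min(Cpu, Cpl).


Cpu = (USL - mean) / (3*sigma) = (101.5 - 98.04) / (3*0.56) = 2.0595
Cpl = (mean - LSL) / (3*sigma) = (98.04 - 90.3) / (3*0.56) = 4.6071
Cpk = min(Cpu, Cpl) = 2.0595

2.0595


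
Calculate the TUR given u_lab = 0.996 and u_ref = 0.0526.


TUR = u_lab / u_ref
= 0.996 / 0.0526
= 18.9354

18.9354


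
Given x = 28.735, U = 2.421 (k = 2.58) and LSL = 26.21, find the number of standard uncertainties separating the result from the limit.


u = U / k = 2.421 / 2.58 = 0.93837209
margin = |LSL - x| = |26.21 - 28.735| = 2.525
z = margin / u = 2.525 / 0.93837209
z = 2.6908

2.6908


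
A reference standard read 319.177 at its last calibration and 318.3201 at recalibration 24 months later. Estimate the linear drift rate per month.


rate = (v2 - v1) / months
= (318.3201 - 319.177) / 24
= -0.8569 / 24
= -0.0357

-0.0357


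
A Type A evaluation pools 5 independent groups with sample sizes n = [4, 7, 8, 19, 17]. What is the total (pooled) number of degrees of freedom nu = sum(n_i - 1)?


nu = sum_i (n_i - 1)
nu = ((4 - 1) + (7 - 1) + (8 - 1) + (19 - 1) + (17 - 1))
nu = 3 + 6 + 7 + 18 + 16
nu = 50

50


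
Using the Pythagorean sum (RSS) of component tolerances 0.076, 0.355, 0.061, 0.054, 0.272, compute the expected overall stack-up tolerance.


RSS = sqrt(0.076^2 + 0.355^2 + 0.061^2 + 0.054^2 + 0.272^2)
= sqrt(0.212422)
= 0.4609

0.4609


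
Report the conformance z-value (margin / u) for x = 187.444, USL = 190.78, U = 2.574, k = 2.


u = U / k = 2.574 / 2 = 1.287
margin = |USL - x| = |190.78 - 187.444| = 3.336
z = margin / u = 3.336 / 1.287
z = 2.5921

2.5921


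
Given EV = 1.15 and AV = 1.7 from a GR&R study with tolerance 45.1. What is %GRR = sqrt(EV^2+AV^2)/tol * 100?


GRR = sqrt(EV^2 + AV^2) = sqrt(1.15^2 + 1.7^2) = 2.0524376
%GRR = GRR / tol * 100 = 2.0524376 / 45.1 * 100
%GRR = 4.5509

4.5509


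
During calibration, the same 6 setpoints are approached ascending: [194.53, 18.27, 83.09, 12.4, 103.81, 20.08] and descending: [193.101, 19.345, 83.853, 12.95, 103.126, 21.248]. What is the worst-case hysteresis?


|194.53 - 193.101| = 1.4290
|18.27 - 19.345| = 1.0750
|83.09 - 83.853| = 0.7630
|12.4 - 12.95| = 0.5500
|103.81 - 103.126| = 0.6840
|20.08 - 21.248| = 1.1680
hysteresis = max(diffs) = 1.4290

1.4290


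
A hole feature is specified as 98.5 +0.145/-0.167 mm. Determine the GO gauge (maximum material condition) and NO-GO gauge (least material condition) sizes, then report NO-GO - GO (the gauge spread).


GO = nominal - lower_tol (smallest hole = maximum material condition)
GO = 98.5 - 0.167 = 98.333
NO-GO = nominal + upper_tol (largest hole = least material condition)
NO-GO = 98.5 + 0.145 = 98.645
spread = NO-GO - GO = 98.645 - 98.333 = 0.3120

0.3120


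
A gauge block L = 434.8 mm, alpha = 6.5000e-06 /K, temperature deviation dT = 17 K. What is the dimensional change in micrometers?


dL = L * alpha * dT
= 434.8 * 6.5000e-06 * 17
= 0.0480454 mm
dL_um = 0.0480454 * 1000 = 48.0454 um

48.0454


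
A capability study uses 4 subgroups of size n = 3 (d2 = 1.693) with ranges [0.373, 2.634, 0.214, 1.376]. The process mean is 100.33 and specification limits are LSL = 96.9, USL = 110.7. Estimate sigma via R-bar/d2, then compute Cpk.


R_bar = (0.373 + 2.634 + 0.214 + 1.376) / 4 = 1.14925
sigma = R_bar / d2 = 1.14925 / 1.693 = 0.67882457
Cp = (USL - LSL)/(6*sigma) = (110.7 - 96.9)/(6*0.67882457) = 3.3882
Cpu = (110.7 - 100.33)/(3*0.67882457) = 5.0921
Cpl = (100.33 - 96.9)/(3*0.67882457) = 1.6843
Cpk = min(Cpu, Cpl) = 1.6843

1.6843


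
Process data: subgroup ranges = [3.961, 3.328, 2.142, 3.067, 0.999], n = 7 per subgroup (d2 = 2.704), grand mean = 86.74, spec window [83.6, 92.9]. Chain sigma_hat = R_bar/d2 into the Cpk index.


R_bar = (3.961 + 3.328 + 2.142 + 3.067 + 0.999) / 5 = 2.6994
sigma = R_bar / d2 = 2.6994 / 2.704 = 0.99829882
Cp = (USL - LSL)/(6*sigma) = (92.9 - 83.6)/(6*0.99829882) = 1.5526
Cpu = (92.9 - 86.74)/(3*0.99829882) = 2.0568
Cpl = (86.74 - 83.6)/(3*0.99829882) = 1.0485
Cpk = min(Cpu, Cpl) = 1.0485

1.0485


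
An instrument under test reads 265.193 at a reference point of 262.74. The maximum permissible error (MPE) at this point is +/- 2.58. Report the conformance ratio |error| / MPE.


e = indication - reference = 265.193 - 262.74 = 2.4530
|e| = 2.4530
ratio = |e| / MPE = 2.4530 / 2.58
ratio = 0.9508

0.9508


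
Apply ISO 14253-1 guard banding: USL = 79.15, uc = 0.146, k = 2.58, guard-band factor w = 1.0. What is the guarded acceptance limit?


U = k * uc = 2.58 * 0.146 = 0.37668
guard band g = w * U = 1.0 * 0.37668 = 0.37668
AL = USL - g = 79.15 - 0.37668
AL = 78.7733

78.7733


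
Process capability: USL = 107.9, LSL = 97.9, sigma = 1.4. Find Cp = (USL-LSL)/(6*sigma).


Cp = (USL - LSL) / (6 * sigma)
= (107.9 - 97.9) / (6 * 1.4)
= 10.0000 / 8.4000
= 1.1905

1.1905


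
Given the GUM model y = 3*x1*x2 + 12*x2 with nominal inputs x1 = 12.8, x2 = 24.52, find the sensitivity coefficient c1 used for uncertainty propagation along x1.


y = 3*x1*x2 + 12*x2
dy/dx1 = 3*x2
Evaluate at x2 = 24.52: c1 = 3 * 24.52
c1 = 73.5600

73.5600


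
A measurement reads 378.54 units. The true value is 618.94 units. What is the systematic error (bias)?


Systematic error = measured - true
= 378.54 - 618.94
= -240.4000

-240.4000


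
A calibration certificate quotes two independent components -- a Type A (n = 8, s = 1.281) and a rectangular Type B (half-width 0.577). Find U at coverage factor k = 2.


u_A = s / sqrt(n) = 1.281 / sqrt(8) = 0.45290189
u_B = half_width / sqrt(3) = 0.577 / sqrt(3) = 0.33313111
uc = sqrt(u_A^2 + u_B^2) = sqrt(0.45290189^2 + 0.33313111^2) = 0.56222456
U = k * uc = 2 * 0.56222456
U = 1.1244

1.1244


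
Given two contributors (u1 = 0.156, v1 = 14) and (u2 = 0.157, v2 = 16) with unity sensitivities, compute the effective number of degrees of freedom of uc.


uc = sqrt(u1^2 + u2^2) = sqrt(0.156^2 + 0.157^2) = 0.22132555
v_eff = uc^4 / (u1^4/v1 + u2^4/v2)
= 0.22132555^4 / (0.156^4/14 + 0.157^4/16)
= 0.0023995301 / 8.0276246e-05
v_eff = 29.8909

29.8909


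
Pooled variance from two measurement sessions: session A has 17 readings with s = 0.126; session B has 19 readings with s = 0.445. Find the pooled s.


s_p = sqrt(((n1-1)*s1^2 + (n2-1)*s2^2) / (n1+n2-2))
numerator = (17-1)*0.126^2 + (19-1)*0.445^2 = 0.254016 + 3.56445 = 3.818466
denominator = 17 + 19 - 2 = 34
s_p^2 = 3.818466 / 34 = 0.11230782
s_p = sqrt(0.11230782) = 0.3351

0.3351


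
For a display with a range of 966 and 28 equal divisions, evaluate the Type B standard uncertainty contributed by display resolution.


resolution = range / divisions
resolution = 966 / 28 = 34.5
u_res = resolution / (2*sqrt(3))
u_res = 34.5 / 3.4641016
u_res = 9.9593

9.9593


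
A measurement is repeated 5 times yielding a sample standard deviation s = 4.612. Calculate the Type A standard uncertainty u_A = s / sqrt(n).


u_A = s / sqrt(n)
u_A = 4.612 / sqrt(5)
u_A = 4.612 / 2.236068
u_A = 2.0625

2.0625


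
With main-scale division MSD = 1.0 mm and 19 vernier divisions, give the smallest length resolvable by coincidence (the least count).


LC = MSD / n_div
= 1.0 / 19
= 0.0526

0.0526


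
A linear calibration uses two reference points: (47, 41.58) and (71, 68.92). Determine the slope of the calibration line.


slope = (y2 - y1) / (x2 - x1)
= (68.92 - 41.58) / (71 - 47)
= 27.3400 / 24
= 1.1392

1.1392


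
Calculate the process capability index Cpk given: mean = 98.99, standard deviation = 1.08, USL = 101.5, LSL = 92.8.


Cpu = (USL - mean) / (3*sigma) = (101.5 - 98.99) / (3*1.08) = 0.7747
Cpl = (mean - LSL) / (3*sigma) = (98.99 - 92.8) / (3*1.08) = 1.9105
Cpk = min(Cpu, Cpl) = 0.7747

0.7747


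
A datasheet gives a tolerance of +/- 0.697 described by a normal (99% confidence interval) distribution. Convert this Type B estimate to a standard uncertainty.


u_B = half_width / 2.576
u_B = 0.697 / 2.576
u_B = 0.2706

0.2706


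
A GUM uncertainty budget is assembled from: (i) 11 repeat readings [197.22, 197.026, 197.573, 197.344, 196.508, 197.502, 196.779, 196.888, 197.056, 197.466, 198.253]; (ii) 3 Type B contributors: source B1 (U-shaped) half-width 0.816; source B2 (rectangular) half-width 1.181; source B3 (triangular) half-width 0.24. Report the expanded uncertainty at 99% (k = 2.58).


mean = (197.22 + 197.026 + 197.573 + 197.344 + 196.508 + 197.502 + 196.779 + 196.888 + 197.056 + 197.466 + 198.253) / 11 = 197.2377273
s = sqrt(sum((x - mean)^2)/(n-1)) = 0.47115159
u_A = s / sqrt(n) = 0.47115159 / sqrt(11) = 0.14205755
u_B1 = 0.816 / sqrt(2) = 0.57699913
u_B2 = 1.181 / sqrt(3) = 0.68185067
u_B3 = 0.24 / sqrt(6) = 0.09797959
uc = sqrt(0.14205755^2 + 0.57699913^2 + 0.68185067^2 + 0.09797959^2) = 0.909741
U = k * uc = 2.58 * 0.909741
U = 2.3471

2.3471


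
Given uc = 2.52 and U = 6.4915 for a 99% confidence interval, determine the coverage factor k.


k = U / uc
k = 6.4915 / 2.52
k = 2.576

2.576


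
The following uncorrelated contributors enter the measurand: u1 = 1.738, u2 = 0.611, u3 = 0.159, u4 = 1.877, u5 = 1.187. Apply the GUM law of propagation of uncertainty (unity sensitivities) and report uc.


uc = sqrt(1.738^2 + 0.611^2 + 0.159^2 + 1.877^2 + 1.187^2)
uc = sqrt(8.351344)
uc = 2.8899

2.8899


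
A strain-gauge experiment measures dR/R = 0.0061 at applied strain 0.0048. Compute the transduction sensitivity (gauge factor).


GF = (dR/R) / epsilon
= 0.0061 / 0.0048
= 1.2708

1.2708


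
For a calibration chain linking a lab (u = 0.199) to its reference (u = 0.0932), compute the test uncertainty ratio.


TUR = u_lab / u_ref
= 0.199 / 0.0932
= 2.1352

2.1352


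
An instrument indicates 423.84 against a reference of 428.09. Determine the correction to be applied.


Correction = standard - reading
= 428.09 - 423.84
= 4.2500

4.2500


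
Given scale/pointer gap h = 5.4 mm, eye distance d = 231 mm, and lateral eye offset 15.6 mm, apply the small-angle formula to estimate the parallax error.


error = h * offset / d
= 5.4 * 15.6 / 231
= 0.3647

0.3647


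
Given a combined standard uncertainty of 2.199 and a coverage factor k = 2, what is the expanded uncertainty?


U = k * uc
U = 2 * 2.199
U = 4.3980

4.3980


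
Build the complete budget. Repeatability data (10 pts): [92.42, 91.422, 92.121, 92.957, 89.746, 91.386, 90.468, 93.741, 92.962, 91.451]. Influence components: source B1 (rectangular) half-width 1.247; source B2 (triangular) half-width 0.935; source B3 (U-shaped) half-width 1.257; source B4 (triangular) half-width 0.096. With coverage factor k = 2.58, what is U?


mean = (92.42 + 91.422 + 92.121 + 92.957 + 89.746 + 91.386 + 90.468 + 93.741 + 92.962 + 91.451) / 10 = 91.8674
s = sqrt(sum((x - mean)^2)/(n-1)) = 1.2168999
u_A = s / sqrt(n) = 1.2168999 / sqrt(10) = 0.38481754
u_B1 = 1.247 / sqrt(3) = 0.71995579
u_B2 = 0.935 / sqrt(6) = 0.38171215
u_B3 = 1.257 / sqrt(2) = 0.88883322
u_B4 = 0.096 / sqrt(6) = 0.039191836
uc = sqrt(0.38481754^2 + 0.71995579^2 + 0.38171215^2 + 0.88883322^2 + 0.039191836^2) = 1.2663671
U = k * uc = 2.58 * 1.2663671
U = 3.2672

3.2672


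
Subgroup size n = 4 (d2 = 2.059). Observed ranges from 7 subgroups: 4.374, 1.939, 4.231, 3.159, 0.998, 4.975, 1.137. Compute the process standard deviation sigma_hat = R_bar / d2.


R_bar = (4.374 + 1.939 + 4.231 + 3.159 + 0.998 + 4.975 + 1.137) / 7
R_bar = 20.813 / 7 = 2.9732857
sigma_hat = R_bar / d2 = 2.9732857 / 2.059 = 1.4440

1.4440


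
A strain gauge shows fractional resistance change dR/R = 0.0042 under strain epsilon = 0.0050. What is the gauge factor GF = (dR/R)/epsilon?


GF = (dR/R) / epsilon
= 0.0042 / 0.0050
= 0.8400

0.8400


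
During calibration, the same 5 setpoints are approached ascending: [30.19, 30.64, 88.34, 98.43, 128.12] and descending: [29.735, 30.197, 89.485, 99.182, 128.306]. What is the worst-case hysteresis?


|30.19 - 29.735| = 0.4550
|30.64 - 30.197| = 0.4430
|88.34 - 89.485| = 1.1450
|98.43 - 99.182| = 0.7520
|128.12 - 128.306| = 0.1860
hysteresis = max(diffs) = 1.1450

1.1450


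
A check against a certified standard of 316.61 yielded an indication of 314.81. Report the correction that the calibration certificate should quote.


Correction = standard - reading
= 316.61 - 314.81
= 1.8000

1.8000


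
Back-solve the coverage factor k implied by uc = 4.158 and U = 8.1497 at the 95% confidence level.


k = U / uc
k = 8.1497 / 4.158
k = 1.96

1.96


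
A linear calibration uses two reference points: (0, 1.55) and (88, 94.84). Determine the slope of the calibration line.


slope = (y2 - y1) / (x2 - x1)
= (94.84 - 1.55) / (88 - 0)
= 93.2900 / 88
= 1.0601

1.0601


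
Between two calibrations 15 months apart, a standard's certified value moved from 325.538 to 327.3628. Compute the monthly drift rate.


rate = (v2 - v1) / months
= (327.3628 - 325.538) / 15
= 1.8248 / 15
= 0.1217

0.1217


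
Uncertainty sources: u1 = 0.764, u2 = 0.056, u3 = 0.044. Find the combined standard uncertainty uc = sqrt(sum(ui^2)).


uc = sqrt(0.764^2 + 0.056^2 + 0.044^2)
uc = sqrt(0.588768)
uc = 0.7673

0.7673


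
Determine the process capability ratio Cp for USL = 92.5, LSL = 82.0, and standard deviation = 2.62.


Cp = (USL - LSL) / (6 * sigma)
= (92.5 - 82.0) / (6 * 2.62)
= 10.5000 / 15.7200
= 0.6679

0.6679


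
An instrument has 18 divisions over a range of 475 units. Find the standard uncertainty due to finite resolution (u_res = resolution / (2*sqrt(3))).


resolution = range / divisions
resolution = 475 / 18 = 26.388889
u_res = resolution / (2*sqrt(3))
u_res = 26.388889 / 3.4641016
u_res = 7.6178

7.6178


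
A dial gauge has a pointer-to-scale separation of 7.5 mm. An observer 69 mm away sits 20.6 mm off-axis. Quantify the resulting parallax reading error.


error = h * offset / d
= 7.5 * 20.6 / 69
= 2.2391

2.2391


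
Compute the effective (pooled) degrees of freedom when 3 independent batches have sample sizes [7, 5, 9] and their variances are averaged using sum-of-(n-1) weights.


nu = sum_i (n_i - 1)
nu = ((7 - 1) + (5 - 1) + (9 - 1))
nu = 6 + 4 + 8
nu = 18

18


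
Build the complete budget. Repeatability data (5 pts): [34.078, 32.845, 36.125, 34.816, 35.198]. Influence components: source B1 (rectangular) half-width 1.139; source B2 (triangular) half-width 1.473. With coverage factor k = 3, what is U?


mean = (34.078 + 32.845 + 36.125 + 34.816 + 35.198) / 5 = 34.6124
s = sqrt(sum((x - mean)^2)/(n-1)) = 1.2330476
u_A = s / sqrt(n) = 1.2330476 / sqrt(5) = 0.55143565
u_B1 = 1.139 / sqrt(3) = 0.65760196
u_B2 = 1.473 / sqrt(6) = 0.60134973
uc = sqrt(0.55143565^2 + 0.65760196^2 + 0.60134973^2) = 1.0479232
U = k * uc = 3 * 1.0479232
U = 3.1438

3.1438


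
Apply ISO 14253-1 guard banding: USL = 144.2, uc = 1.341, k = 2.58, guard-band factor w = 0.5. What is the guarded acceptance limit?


U = k * uc = 2.58 * 1.341 = 3.45978
guard band g = w * U = 0.5 * 3.45978 = 1.72989
AL = USL - g = 144.2 - 1.72989
AL = 142.4701

142.4701


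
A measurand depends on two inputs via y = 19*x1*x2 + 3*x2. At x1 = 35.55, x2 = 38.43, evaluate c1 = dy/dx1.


y = 19*x1*x2 + 3*x2
dy/dx1 = 19*x2
Evaluate at x2 = 38.43: c1 = 19 * 38.43
c1 = 730.1700

730.1700


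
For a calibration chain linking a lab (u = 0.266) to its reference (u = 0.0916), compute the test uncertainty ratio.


TUR = u_lab / u_ref
= 0.266 / 0.0916
= 2.9039

2.9039


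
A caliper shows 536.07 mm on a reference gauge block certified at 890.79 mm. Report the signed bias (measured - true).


Systematic error = measured - true
= 536.07 - 890.79
= -354.7200

-354.7200


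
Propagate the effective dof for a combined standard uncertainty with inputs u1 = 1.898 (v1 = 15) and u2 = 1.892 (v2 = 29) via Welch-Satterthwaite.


uc = sqrt(u1^2 + u2^2) = sqrt(1.898^2 + 1.892^2) = 2.6799381
v_eff = uc^4 / (u1^4/v1 + u2^4/v2)
= 2.6799381^4 / (1.898^4/15 + 1.892^4/29)
= 51.582104 / 1.3070162
v_eff = 39.4655

39.4655


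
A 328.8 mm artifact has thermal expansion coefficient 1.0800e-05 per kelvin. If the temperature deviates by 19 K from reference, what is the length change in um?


dL = L * alpha * dT
= 328.8 * 1.0800e-05 * 19
= 0.0674698 mm
dL_um = 0.0674698 * 1000 = 67.4698 um

67.4698


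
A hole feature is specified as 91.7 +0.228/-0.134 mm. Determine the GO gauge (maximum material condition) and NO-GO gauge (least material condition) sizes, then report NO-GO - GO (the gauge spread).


GO = nominal - lower_tol (smallest hole = maximum material condition)
GO = 91.7 - 0.134 = 91.566
NO-GO = nominal + upper_tol (largest hole = least material condition)
NO-GO = 91.7 + 0.228 = 91.928
spread = NO-GO - GO = 91.928 - 91.566 = 0.3620

0.3620


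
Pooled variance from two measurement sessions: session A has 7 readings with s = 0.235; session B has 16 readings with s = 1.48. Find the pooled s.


s_p = sqrt(((n1-1)*s1^2 + (n2-1)*s2^2) / (n1+n2-2))
numerator = (7-1)*0.235^2 + (16-1)*1.48^2 = 0.33135 + 32.856 = 33.18735
denominator = 7 + 16 - 2 = 21
s_p^2 = 33.18735 / 21 = 1.58035
s_p = sqrt(1.58035) = 1.2571

1.2571


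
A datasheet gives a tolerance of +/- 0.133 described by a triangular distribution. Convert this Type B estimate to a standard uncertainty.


u_B = half_width / sqrt(6)
u_B = 0.133 / 2.4494897
u_B = 0.0543

0.0543


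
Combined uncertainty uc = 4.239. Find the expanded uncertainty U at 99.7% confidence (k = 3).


U = k * uc
U = 3 * 4.239
U = 12.7170

12.7170


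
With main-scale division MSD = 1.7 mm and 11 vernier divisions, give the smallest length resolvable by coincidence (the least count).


LC = MSD / n_div
= 1.7 / 11
= 0.1545

0.1545


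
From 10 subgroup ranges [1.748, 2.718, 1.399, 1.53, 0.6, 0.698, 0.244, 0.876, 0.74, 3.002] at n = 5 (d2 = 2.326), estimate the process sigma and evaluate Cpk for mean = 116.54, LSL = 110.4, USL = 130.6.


R_bar = (1.748 + 2.718 + 1.399 + 1.53 + 0.6 + 0.698 + 0.244 + 0.876 + 0.74 + 3.002) / 10 = 1.3555
sigma = R_bar / d2 = 1.3555 / 2.326 = 0.5827601
Cp = (USL - LSL)/(6*sigma) = (130.6 - 110.4)/(6*0.5827601) = 5.7771
Cpu = (130.6 - 116.54)/(3*0.5827601) = 8.0422
Cpl = (116.54 - 110.4)/(3*0.5827601) = 3.5120
Cpk = min(Cpu, Cpl) = 3.5120

3.5120


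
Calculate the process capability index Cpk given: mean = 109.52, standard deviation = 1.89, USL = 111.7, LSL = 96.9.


Cpu = (USL - mean) / (3*sigma) = (111.7 - 109.52) / (3*1.89) = 0.3845
Cpl = (mean - LSL) / (3*sigma) = (109.52 - 96.9) / (3*1.89) = 2.2257
Cpk = min(Cpu, Cpl) = 0.3845

0.3845


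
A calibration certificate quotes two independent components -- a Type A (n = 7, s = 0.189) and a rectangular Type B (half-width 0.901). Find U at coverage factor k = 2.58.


u_A = s / sqrt(n) = 0.189 / sqrt(7) = 0.071435285
u_B = half_width / sqrt(3) = 0.901 / sqrt(3) = 0.52019259
uc = sqrt(u_A^2 + u_B^2) = sqrt(0.071435285^2 + 0.52019259^2) = 0.5250746
U = k * uc = 2.58 * 0.5250746
U = 1.3547

1.3547


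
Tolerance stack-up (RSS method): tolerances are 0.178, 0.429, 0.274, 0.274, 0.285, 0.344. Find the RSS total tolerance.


RSS = sqrt(0.178^2 + 0.429^2 + 0.274^2 + 0.274^2 + 0.285^2 + 0.344^2)
= sqrt(0.565438)
= 0.7520

0.7520


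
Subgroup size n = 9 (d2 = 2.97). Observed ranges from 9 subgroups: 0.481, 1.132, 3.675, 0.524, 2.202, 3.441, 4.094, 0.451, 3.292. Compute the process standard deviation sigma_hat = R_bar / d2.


R_bar = (0.481 + 1.132 + 3.675 + 0.524 + 2.202 + 3.441 + 4.094 + 0.451 + 3.292) / 9
R_bar = 19.292 / 9 = 2.1435556
sigma_hat = R_bar / d2 = 2.1435556 / 2.97 = 0.7217

0.7217


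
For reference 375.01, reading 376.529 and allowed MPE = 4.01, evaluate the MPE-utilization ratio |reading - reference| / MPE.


e = indication - reference = 376.529 - 375.01 = 1.5190
|e| = 1.5190
ratio = |e| / MPE = 1.5190 / 4.01
ratio = 0.3788

0.3788


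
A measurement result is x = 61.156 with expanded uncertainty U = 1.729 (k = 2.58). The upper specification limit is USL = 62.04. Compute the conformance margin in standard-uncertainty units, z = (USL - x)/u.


u = U / k = 1.729 / 2.58 = 0.67015504
margin = |USL - x| = |62.04 - 61.156| = 0.884
z = margin / u = 0.884 / 0.67015504
z = 1.3191

1.3191


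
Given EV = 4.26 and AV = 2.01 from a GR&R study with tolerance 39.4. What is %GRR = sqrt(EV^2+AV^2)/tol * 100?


GRR = sqrt(EV^2 + AV^2) = sqrt(4.26^2 + 2.01^2) = 4.7103822
%GRR = GRR / tol * 100 = 4.7103822 / 39.4 * 100
%GRR = 11.9553

11.9553


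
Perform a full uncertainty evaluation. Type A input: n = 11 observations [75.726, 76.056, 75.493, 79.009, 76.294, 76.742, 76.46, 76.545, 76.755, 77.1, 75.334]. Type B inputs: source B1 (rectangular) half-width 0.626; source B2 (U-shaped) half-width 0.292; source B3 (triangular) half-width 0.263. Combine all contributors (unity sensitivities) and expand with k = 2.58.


mean = (75.726 + 76.056 + 75.493 + 79.009 + 76.294 + 76.742 + 76.46 + 76.545 + 76.755 + 77.1 + 75.334) / 11 = 76.50127273
s = sqrt(sum((x - mean)^2)/(n-1)) = 0.99972647
u_A = s / sqrt(n) = 0.99972647 / sqrt(11) = 0.30142887
u_B1 = 0.626 / sqrt(3) = 0.36142127
u_B2 = 0.292 / sqrt(2) = 0.20647518
u_B3 = 0.263 / sqrt(6) = 0.1073693
uc = sqrt(0.30142887^2 + 0.36142127^2 + 0.20647518^2 + 0.1073693^2) = 0.52501892
U = k * uc = 2.58 * 0.52501892
U = 1.3545

1.3545


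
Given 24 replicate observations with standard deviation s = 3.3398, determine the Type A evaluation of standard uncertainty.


u_A = s / sqrt(n)
u_A = 3.3398 / sqrt(24)
u_A = 3.3398 / 4.8989795
u_A = 0.6817

0.6817


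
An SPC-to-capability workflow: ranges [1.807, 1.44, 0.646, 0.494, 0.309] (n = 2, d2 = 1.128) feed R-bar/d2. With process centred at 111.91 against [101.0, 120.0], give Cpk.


R_bar = (1.807 + 1.44 + 0.646 + 0.494 + 0.309) / 5 = 0.9392
sigma = R_bar / d2 = 0.9392 / 1.128 = 0.83262411
Cp = (USL - LSL)/(6*sigma) = (120.0 - 101.0)/(6*0.83262411) = 3.8032
Cpu = (120.0 - 111.91)/(3*0.83262411) = 3.2388
Cpl = (111.91 - 101.0)/(3*0.83262411) = 4.3677
Cpk = min(Cpu, Cpl) = 3.2388

3.2388


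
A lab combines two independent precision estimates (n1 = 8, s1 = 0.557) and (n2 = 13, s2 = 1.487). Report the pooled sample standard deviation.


s_p = sqrt(((n1-1)*s1^2 + (n2-1)*s2^2) / (n1+n2-2))
numerator = (8-1)*0.557^2 + (13-1)*1.487^2 = 2.171743 + 26.534028 = 28.705771
denominator = 8 + 13 - 2 = 19
s_p^2 = 28.705771 / 19 = 1.5108301
s_p = sqrt(1.5108301) = 1.2292

1.2292


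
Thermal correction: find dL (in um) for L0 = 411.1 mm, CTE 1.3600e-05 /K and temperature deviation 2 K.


dL = L * alpha * dT
= 411.1 * 1.3600e-05 * 2
= 0.0111819 mm
dL_um = 0.0111819 * 1000 = 11.1819 um

11.1819


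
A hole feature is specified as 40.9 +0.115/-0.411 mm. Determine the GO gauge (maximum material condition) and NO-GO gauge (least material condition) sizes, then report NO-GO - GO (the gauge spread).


GO = nominal - lower_tol (smallest hole = maximum material condition)
GO = 40.9 - 0.411 = 40.489
NO-GO = nominal + upper_tol (largest hole = least material condition)
NO-GO = 40.9 + 0.115 = 41.015
spread = NO-GO - GO = 41.015 - 40.489 = 0.5260

0.5260


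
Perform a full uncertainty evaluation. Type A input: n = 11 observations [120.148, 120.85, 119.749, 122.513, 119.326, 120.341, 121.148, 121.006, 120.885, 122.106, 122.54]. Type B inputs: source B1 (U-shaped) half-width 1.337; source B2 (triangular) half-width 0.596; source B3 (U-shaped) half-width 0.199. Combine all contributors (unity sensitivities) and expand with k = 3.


mean = (120.148 + 120.85 + 119.749 + 122.513 + 119.326 + 120.341 + 121.148 + 121.006 + 120.885 + 122.106 + 122.54) / 11 = 120.9647273
s = sqrt(sum((x - mean)^2)/(n-1)) = 1.0703012
u_A = s / sqrt(n) = 1.0703012 / sqrt(11) = 0.32270795
u_B1 = 1.337 / sqrt(2) = 0.94540177
u_B2 = 0.596 / sqrt(6) = 0.24331598
u_B3 = 0.199 / sqrt(2) = 0.14071425
uc = sqrt(0.32270795^2 + 0.94540177^2 + 0.24331598^2 + 0.14071425^2) = 1.0377515
U = k * uc = 3 * 1.0377515
U = 3.1133

3.1133


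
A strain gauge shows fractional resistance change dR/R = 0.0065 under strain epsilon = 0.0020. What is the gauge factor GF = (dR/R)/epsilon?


GF = (dR/R) / epsilon
= 0.0065 / 0.0020
= 3.2500

3.2500


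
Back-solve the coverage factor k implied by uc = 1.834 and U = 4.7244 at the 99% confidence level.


k = U / uc
k = 4.7244 / 1.834
k = 2.576

2.576


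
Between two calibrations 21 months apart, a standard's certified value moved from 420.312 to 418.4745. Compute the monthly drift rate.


rate = (v2 - v1) / months
= (418.4745 - 420.312) / 21
= -1.8375 / 21
= -0.0875

-0.0875


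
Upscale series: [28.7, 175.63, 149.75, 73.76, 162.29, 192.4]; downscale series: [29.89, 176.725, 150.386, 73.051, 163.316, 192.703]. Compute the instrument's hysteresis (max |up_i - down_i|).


|28.7 - 29.89| = 1.1900
|175.63 - 176.725| = 1.0950
|149.75 - 150.386| = 0.6360
|73.76 - 73.051| = 0.7090
|162.29 - 163.316| = 1.0260
|192.4 - 192.703| = 0.3030
hysteresis = max(diffs) = 1.1900

1.1900


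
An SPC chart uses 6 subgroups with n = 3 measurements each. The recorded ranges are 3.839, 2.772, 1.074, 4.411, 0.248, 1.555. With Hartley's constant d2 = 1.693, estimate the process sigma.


R_bar = (3.839 + 2.772 + 1.074 + 4.411 + 0.248 + 1.555) / 6
R_bar = 13.899 / 6 = 2.3165
sigma_hat = R_bar / d2 = 2.3165 / 1.693 = 1.3683

1.3683
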